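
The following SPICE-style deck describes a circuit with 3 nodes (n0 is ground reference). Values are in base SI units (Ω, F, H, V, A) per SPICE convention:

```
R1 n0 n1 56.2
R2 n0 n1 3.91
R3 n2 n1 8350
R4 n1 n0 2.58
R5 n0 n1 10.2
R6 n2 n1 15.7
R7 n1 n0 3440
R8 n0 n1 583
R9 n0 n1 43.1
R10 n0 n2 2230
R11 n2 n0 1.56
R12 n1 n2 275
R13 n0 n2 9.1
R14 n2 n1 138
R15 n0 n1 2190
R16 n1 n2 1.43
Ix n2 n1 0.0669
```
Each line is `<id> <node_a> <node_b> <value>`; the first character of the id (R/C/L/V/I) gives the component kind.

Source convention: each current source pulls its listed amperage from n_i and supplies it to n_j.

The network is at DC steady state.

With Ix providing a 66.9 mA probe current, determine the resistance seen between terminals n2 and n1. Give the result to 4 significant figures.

MNA unknowns: 2 node voltages V₁..V_2
R1: Y=0.01779 on G[0,1]
R2: Y=0.2558 on G[0,1]
R3: Y=0.0001198 on G[2,1]
R4: Y=0.3876 on G[1,0]
R5: Y=0.09804 on G[0,1]
R6: Y=0.06369 on G[2,1]
R7: Y=0.0002907 on G[1,0]
R8: Y=0.001715 on G[0,1]
R9: Y=0.02320 on G[0,1]
R10: Y=0.0004484 on G[0,2]
R11: Y=0.6410 on G[2,0]
R12: Y=0.003636 on G[1,2]
R13: Y=0.1099 on G[0,2]
R14: Y=0.007246 on G[2,1]
R15: Y=0.0004566 on G[0,1]
R16: Y=0.6993 on G[1,2]
Ix: z[2]−=0.0669, z[1]+=0.0669
solve → V1=0.02826, V2=-0.02952

R_eq = 0.8637 Ω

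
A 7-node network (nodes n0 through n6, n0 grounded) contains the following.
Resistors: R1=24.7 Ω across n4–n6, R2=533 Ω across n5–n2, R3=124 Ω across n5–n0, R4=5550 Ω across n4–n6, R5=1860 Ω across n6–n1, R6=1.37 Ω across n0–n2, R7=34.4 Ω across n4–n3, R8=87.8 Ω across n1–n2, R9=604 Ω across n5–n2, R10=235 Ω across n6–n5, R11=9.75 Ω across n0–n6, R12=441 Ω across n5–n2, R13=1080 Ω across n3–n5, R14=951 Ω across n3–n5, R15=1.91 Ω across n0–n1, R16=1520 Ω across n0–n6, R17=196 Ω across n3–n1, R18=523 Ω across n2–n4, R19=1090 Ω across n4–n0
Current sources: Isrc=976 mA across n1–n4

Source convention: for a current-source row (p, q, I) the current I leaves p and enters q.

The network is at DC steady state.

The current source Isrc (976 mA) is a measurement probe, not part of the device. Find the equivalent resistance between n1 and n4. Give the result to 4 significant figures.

MNA unknowns: 6 node voltages V₁..V_6
R1: Y=0.04049 on G[4,6]
R2: Y=0.001876 on G[5,2]
R3: Y=0.008065 on G[5,0]
R4: Y=0.0001802 on G[4,6]
R5: Y=0.0005376 on G[6,1]
R6: Y=0.7299 on G[0,2]
R7: Y=0.02907 on G[4,3]
R8: Y=0.01139 on G[1,2]
R9: Y=0.001656 on G[5,2]
R10: Y=0.004255 on G[6,5]
R11: Y=0.1026 on G[0,6]
R12: Y=0.002268 on G[5,2]
R13: Y=0.0009259 on G[3,5]
R14: Y=0.001052 on G[3,5]
R15: Y=0.5236 on G[0,1]
R16: Y=0.0006579 on G[0,6]
R17: Y=0.005102 on G[3,1]
R18: Y=0.001912 on G[2,4]
R19: Y=0.0009174 on G[4,0]
Isrc: z[1]−=0.976, z[4]+=0.976
solve → V1=-1.602, V2=0.06888, V3=20.65, V4=25.72, V5=3.562, V6=7.131

R_eq = 28.00 Ω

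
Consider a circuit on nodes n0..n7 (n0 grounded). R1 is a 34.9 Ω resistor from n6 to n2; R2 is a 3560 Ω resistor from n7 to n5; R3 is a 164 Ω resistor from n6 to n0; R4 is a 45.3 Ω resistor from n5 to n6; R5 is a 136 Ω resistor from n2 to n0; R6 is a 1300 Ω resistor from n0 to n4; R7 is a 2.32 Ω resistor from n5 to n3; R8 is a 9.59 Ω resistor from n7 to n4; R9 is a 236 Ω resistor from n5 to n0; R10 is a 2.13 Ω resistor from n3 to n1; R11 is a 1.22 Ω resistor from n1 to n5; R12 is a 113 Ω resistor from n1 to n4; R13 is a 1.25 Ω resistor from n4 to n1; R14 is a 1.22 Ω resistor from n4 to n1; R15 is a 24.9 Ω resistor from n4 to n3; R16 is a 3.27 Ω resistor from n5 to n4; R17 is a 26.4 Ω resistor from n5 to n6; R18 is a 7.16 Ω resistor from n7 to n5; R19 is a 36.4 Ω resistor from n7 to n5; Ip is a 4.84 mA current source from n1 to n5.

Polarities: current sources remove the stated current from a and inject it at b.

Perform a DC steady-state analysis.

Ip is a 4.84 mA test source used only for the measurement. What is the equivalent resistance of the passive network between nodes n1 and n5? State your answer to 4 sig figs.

MNA unknowns: 7 node voltages V₁..V_7
R1: Y=0.02865 on G[6,2]
R2: Y=0.0002809 on G[7,5]
R3: Y=0.006098 on G[6,0]
R4: Y=0.02208 on G[5,6]
R5: Y=0.007353 on G[2,0]
R6: Y=0.0007692 on G[0,4]
R7: Y=0.4310 on G[5,3]
R8: Y=0.1043 on G[7,4]
R9: Y=0.004237 on G[5,0]
R10: Y=0.4695 on G[3,1]
R11: Y=0.8197 on G[1,5]
R12: Y=0.008850 on G[1,4]
R13: Y=0.8000 on G[4,1]
R14: Y=0.8197 on G[4,1]
R15: Y=0.04016 on G[4,3]
R16: Y=0.3058 on G[5,4]
R17: Y=0.03788 on G[5,6]
R18: Y=0.1397 on G[7,5]
R19: Y=0.02747 on G[7,5]
Ip: z[1]−=0.00484, z[5]+=0.00484
solve → V1=-0.003437, V2=9.892e-05, V3=-0.001765, V4=-0.002752, V5=0.0001491, V6=0.0001243, V7=-0.0009644

R_eq = 0.7409 Ω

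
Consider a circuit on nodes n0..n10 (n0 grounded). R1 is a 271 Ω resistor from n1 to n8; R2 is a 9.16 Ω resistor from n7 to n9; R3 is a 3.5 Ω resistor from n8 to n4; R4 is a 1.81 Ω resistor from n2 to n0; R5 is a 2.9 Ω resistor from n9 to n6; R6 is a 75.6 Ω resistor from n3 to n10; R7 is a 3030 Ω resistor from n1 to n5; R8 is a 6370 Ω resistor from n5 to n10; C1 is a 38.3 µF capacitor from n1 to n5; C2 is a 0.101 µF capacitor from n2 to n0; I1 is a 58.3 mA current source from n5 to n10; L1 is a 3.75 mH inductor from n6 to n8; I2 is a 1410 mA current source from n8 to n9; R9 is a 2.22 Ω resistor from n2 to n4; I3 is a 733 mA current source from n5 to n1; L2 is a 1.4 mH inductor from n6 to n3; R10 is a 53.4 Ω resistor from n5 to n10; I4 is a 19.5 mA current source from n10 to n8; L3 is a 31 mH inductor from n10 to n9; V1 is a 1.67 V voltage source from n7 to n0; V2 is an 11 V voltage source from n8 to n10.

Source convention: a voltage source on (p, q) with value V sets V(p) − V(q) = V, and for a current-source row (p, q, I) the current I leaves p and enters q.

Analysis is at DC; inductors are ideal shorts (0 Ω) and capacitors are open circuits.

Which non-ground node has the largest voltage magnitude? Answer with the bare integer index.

1

MNA unknowns: 10 node voltages V₁..V_10 plus 5 source currents (L1, L2, L3, V1, V2)
R1: Y=0.003690 on G[1,8]
R2: Y=0.1092 on G[7,9]
R3: Y=0.2857 on G[8,4]
R4: Y=0.5525 on G[2,0]
R5: Y=0.3448 on G[9,6]
R6: Y=0.01323 on G[3,10]
R7: Y=0.0003300 on G[1,5]
R8: Y=0.0001570 on G[5,10]
C1: Y=0.000 on G[1,5]
C2: Y=0.000 on G[2,0]
I1: z[5]−=0.0583, z[10]+=0.0583
L1: row V6−V8=0, i_L1 at 6,8
I2: z[8]−=1.41, z[9]+=1.41
R9: Y=0.4505 on G[2,4]
I3: z[5]−=0.733, z[1]+=0.733
L2: row V6−V3=0, i_L2 at 6,3
R10: Y=0.01873 on G[5,10]
I4: z[10]−=0.0195, z[8]+=0.0195
L3: row V10−V9=0, i_L3 at 10,9
V1: row V7−V0=1.67, i_V1 at 7,0
V2: row V8−V10=11, i_V2 at 8,10
solve → V1=184.0, V2=1.374, V3=5.716, V4=3.059, V5=-43.22, V6=5.716, V7=1.670, V8=5.716, V9=-5.284, V10=-5.284
aux → i_L1=-3.939, i_L2=0.1455, i_L3=-5.962, i_V1=-0.7591, i_V2=-5.430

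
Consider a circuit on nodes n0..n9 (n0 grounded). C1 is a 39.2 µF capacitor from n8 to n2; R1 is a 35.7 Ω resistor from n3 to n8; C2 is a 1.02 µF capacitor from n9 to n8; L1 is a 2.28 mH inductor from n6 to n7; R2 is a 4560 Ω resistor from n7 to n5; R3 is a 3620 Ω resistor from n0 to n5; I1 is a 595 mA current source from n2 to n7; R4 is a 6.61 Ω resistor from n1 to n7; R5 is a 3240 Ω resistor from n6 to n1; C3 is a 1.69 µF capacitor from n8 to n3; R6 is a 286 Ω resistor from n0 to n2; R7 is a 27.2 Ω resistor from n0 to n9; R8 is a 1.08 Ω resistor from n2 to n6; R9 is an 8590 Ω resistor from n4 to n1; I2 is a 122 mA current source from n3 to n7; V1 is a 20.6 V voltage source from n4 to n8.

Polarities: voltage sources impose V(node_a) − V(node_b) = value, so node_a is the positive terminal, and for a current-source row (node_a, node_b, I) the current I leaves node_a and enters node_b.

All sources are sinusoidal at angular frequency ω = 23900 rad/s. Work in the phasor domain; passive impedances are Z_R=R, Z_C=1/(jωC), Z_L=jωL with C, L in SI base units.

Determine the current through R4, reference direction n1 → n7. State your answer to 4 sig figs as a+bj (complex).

0.001810-0.01658j A

Apply KCL at each of the 9 non-ground nodes and solve the resulting linear system.
Node n1: branches {R4, R5, R9} → V_1 = 1.792+38.79j
Node n2: branches {C1, I1, R6, R8} → V_2 = -0.1587-0.2521j
Node n3: branches {R1, C3, I2} → V_3 = -1.564+1.920j
Node n4: branches {R9, V1} → V_4 = 20.45-0.1192j
Node n5: branches {R2, R3} → V_5 = 0.7879+17.21j
Node n6: branches {L1, R5, R8} → V_6 = 0.6178-0.2621j
Node n7: branches {L1, R2, I1, R4, I2} → V_7 = 1.780+38.90j
Node n8: branches {C1, R1, C2, C3, V1} → V_8 = -0.1497-0.1192j
Node n9: branches {C2, R7} → V_9 = 0.009172-0.1054j
Source currents: i(V1)=-0.002172+0.004529j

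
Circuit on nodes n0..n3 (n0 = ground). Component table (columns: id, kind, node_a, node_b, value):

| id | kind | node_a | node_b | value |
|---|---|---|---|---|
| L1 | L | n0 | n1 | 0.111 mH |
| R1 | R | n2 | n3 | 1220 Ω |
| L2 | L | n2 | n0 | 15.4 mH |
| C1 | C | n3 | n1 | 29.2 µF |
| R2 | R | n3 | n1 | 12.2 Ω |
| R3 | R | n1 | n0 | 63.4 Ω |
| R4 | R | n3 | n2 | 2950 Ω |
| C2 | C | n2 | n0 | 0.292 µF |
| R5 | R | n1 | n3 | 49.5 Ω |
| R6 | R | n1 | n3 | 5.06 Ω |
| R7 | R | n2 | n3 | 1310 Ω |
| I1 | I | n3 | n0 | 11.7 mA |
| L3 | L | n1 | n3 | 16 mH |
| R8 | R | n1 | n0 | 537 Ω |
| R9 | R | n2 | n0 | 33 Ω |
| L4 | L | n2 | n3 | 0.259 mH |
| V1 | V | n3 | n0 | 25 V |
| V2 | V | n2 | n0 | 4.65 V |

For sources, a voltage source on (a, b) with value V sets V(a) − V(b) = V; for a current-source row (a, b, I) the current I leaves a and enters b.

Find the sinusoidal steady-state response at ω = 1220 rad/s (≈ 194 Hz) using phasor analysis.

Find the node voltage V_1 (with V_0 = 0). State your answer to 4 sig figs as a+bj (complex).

0.09599+1.009j V

Element admittances at ω=1220 rad/s:
  Y(L1) = 0.000-7.384j S between n0,n1
  Y(R1) = 0.0008197+0.000j S between n2,n3
  Y(L2) = 0.000-0.05323j S between n2,n0
  Y(C1) = 0.000+0.03562j S between n3,n1
  Y(R2) = 0.08197+0.000j S between n3,n1
  Y(R3) = 0.01577+0.000j S between n1,n0
  Y(R4) = 0.0003390+0.000j S between n3,n2
  Y(C2) = 0.000+0.0003562j S between n2,n0
  Y(R5) = 0.02020+0.000j S between n1,n3
  Y(R6) = 0.1976+0.000j S between n1,n3
  Y(R7) = 0.0007634+0.000j S between n2,n3
  I1: injects 0.0117 A into n0 (from n3)
  Y(L3) = 0.000-0.05123j S between n1,n3
  Y(R8) = 0.001862+0.000j S between n1,n0
  Y(R9) = 0.03030+0.000j S between n2,n0
  Y(L4) = 0.000-3.165j S between n2,n3
  V1: constraint V(n3)−V(n0) = 25
  V2: constraint V(n2)−V(n0) = 4.65
Assemble and solve the 5×5 MNA system:
  V(n1)=0.09599+1.009j  V(n2)=4.650+0.000j  V(n3)=25.00+0.000j
  i(V1)=-7.501+65.09j  i(V2)=-0.1018-64.16j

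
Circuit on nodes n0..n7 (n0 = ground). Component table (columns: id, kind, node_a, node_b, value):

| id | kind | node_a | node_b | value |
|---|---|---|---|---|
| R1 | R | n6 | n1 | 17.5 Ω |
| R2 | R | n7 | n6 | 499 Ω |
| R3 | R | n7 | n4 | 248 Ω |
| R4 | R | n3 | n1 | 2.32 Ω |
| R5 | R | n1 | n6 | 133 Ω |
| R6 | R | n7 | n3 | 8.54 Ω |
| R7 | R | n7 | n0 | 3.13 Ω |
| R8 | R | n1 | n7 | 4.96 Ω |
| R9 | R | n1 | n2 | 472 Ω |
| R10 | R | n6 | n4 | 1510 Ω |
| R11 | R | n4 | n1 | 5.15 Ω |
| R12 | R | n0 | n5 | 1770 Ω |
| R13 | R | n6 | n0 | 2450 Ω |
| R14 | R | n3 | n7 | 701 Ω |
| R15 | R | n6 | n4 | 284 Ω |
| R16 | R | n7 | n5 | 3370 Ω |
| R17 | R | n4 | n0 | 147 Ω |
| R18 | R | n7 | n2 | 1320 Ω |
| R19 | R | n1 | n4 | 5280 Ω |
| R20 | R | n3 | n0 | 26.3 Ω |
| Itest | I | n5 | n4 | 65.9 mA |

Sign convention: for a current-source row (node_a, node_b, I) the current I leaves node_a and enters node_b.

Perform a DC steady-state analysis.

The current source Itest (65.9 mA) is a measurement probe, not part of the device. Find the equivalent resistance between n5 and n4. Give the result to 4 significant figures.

Apply KCL at each of the 7 non-ground nodes and solve the resulting linear system.
Node n1: branches {R1, R4, R5, R8, R9, R11, R19} → V_1 = 0.2755
Node n2: branches {R9, R18} → V_2 = 0.2282
Node n3: branches {R4, R6, R14, R20} → V_3 = 0.2215
Node n4: branches {R3, R10, R11, R15, R17, R19, Itest} → V_4 = 0.5780
Node n5: branches {R12, R16, Itest} → V_5 = -76.44
Node n6: branches {R1, R2, R5, R10, R13, R15} → V_6 = 0.2866
Node n7: branches {R2, R3, R6, R7, R8, R14, R16, R18} → V_7 = 0.09615

R_eq = 1169. Ω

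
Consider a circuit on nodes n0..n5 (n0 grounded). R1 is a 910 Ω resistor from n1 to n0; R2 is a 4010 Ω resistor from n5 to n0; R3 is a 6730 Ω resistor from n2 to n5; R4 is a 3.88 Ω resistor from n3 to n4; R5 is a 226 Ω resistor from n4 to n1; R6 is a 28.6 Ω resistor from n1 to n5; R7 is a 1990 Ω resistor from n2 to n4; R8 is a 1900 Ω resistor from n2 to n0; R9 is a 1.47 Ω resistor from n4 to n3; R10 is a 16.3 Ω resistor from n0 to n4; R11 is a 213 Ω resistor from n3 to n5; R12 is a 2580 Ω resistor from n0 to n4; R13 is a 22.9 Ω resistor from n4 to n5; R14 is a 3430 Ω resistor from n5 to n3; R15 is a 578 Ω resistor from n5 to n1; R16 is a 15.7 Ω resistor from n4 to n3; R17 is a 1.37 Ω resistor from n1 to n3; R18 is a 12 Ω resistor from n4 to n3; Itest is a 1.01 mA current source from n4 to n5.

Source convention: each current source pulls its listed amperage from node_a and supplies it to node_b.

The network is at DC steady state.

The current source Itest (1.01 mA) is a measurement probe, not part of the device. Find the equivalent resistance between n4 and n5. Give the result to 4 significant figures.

MNA unknowns: 5 node voltages V₁..V_5
R1: Y=0.001099 on G[1,0]
R2: Y=0.0002494 on G[5,0]
R3: Y=0.0001486 on G[2,5]
R4: Y=0.2577 on G[3,4]
R5: Y=0.004425 on G[4,1]
R6: Y=0.03497 on G[1,5]
R7: Y=0.0005025 on G[2,4]
R8: Y=0.0005263 on G[2,0]
R9: Y=0.6803 on G[4,3]
R10: Y=0.06135 on G[0,4]
R11: Y=0.004695 on G[3,5]
R12: Y=0.0003876 on G[0,4]
R13: Y=0.04367 on G[4,5]
R14: Y=0.0002915 on G[5,3]
R15: Y=0.001730 on G[5,1]
R16: Y=0.06369 on G[4,3]
R17: Y=0.7299 on G[1,3]
R18: Y=0.08333 on G[4,3]
Itest: z[4]−=0.00101, z[5]+=0.00101
solve → V1=0.0009092, V2=0.001500, V3=0.0003514, V4=-7.805e-05, V5=0.01215

R_eq = 12.11 Ω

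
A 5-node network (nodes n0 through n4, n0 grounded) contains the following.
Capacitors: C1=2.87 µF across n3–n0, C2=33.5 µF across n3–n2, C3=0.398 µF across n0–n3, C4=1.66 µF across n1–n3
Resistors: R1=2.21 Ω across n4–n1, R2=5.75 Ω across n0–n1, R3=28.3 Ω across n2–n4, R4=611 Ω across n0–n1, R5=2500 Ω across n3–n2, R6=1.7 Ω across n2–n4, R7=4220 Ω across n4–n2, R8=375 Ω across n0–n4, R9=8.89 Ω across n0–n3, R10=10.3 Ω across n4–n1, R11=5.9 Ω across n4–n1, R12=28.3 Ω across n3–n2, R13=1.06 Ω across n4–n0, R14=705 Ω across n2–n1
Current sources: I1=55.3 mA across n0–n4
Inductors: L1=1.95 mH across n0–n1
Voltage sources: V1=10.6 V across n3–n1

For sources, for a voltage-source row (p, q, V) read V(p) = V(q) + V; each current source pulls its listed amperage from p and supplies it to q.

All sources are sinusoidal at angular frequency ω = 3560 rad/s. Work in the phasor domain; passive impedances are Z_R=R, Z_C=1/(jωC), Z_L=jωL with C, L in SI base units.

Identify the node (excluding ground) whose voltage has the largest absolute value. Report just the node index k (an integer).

Element admittances at ω=3560 rad/s:
  Y(C1) = 0.000+0.01022j S between n3,n0
  Y(C2) = 0.000+0.1193j S between n3,n2
  Y(R1) = 0.4525+0.000j S between n4,n1
  Y(R2) = 0.1739+0.000j S between n0,n1
  I1: injects 0.0553 A into n4 (from n0)
  Y(R3) = 0.03534+0.000j S between n2,n4
  Y(R4) = 0.001637+0.000j S between n0,n1
  Y(C3) = 0.000+0.001417j S between n0,n3
  Y(R5) = 0.0004000+0.000j S between n3,n2
  Y(R6) = 0.5882+0.000j S between n2,n4
  Y(R7) = 0.0002370+0.000j S between n4,n2
  Y(C4) = 0.000+0.005910j S between n1,n3
  Y(R8) = 0.002667+0.000j S between n0,n4
  Y(R9) = 0.1125+0.000j S between n0,n3
  Y(R10) = 0.09709+0.000j S between n4,n1
  Y(R11) = 0.1695+0.000j S between n4,n1
  Y(R12) = 0.03534+0.000j S between n3,n2
  Y(R13) = 0.9434+0.000j S between n4,n0
  Y(L1) = 0.000-0.1441j S between n0,n1
  Y(R14) = 0.001418+0.000j S between n2,n1
  V1: constraint V(n3)−V(n1) = 10.6
Assemble and solve the 5×5 MNA system:
  V(n1)=-1.930-1.256j  V(n2)=0.5267+1.382j  V(n3)=8.670-1.256j  V(n4)=-0.4385-0.01803j
  i(V1)=-1.595-0.8992j

3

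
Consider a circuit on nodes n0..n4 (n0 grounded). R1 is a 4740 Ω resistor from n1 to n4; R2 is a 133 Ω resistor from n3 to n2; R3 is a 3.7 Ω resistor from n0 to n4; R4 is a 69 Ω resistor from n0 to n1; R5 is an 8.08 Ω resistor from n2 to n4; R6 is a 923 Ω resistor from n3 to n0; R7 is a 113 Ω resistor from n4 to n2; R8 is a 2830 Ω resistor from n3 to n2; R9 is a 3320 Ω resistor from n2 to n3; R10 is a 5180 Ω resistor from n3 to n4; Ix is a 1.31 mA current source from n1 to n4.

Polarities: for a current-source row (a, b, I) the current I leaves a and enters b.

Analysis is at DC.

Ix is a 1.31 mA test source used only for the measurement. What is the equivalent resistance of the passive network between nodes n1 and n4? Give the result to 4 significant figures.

Element admittances at DC:
  Y(R1) = 0.0002110 S between n1,n4
  Y(R2) = 0.007519 S between n3,n2
  Y(R3) = 0.2703 S between n0,n4
  Y(R4) = 0.01449 S between n0,n1
  Y(R5) = 0.1238 S between n2,n4
  Y(R6) = 0.001083 S between n3,n0
  Y(R7) = 0.008850 S between n4,n2
  Y(R8) = 0.0003534 S between n3,n2
  Y(R9) = 0.0003012 S between n2,n3
  Y(R10) = 0.0001931 S between n3,n4
  Ix: injects 0.00131 A into n4 (from n1)
Assemble and solve the 4×4 MNA system:
  V(n1)=-0.08902  V(n2)=0.004724  V(n3)=0.004183  V(n4)=0.004757

R_eq = 71.59 Ω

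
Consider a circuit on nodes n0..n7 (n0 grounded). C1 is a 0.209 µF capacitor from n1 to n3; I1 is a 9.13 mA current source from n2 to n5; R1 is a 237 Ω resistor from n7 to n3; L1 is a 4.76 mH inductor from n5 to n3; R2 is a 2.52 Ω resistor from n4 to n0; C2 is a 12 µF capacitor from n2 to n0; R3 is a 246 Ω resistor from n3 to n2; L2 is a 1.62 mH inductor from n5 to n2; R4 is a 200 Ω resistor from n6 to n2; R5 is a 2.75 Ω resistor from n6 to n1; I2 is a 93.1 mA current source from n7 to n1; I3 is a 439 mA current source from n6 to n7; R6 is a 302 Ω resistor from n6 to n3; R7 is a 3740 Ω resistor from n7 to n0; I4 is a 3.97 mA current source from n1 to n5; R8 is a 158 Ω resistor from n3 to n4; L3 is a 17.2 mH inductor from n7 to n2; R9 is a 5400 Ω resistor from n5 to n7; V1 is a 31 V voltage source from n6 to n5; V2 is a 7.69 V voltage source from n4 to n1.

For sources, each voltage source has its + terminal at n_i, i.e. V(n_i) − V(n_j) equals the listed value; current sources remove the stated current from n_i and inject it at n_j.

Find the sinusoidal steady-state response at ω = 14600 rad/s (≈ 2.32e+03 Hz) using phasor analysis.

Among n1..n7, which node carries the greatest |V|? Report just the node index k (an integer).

7

Apply KCL at each of the 7 non-ground nodes and solve the resulting linear system.
Node n1: branches {C1, R5, I2, I4, V2} → V_1 = -6.108-4.750j
Node n2: branches {I1, C2, R3, L2, R4, L3} → V_2 = 10.70+3.628j
Node n3: branches {C1, R1, L1, R3, R6, R8} → V_3 = -13.81+24.74j
Node n4: branches {R2, R8, V2} → V_4 = 1.582-4.750j
Node n5: branches {I1, L1, L2, I4, R9, V1} → V_5 = -35.11-10.38j
Node n6: branches {R4, R5, I3, R6, V1} → V_6 = -4.112-10.38j
Node n7: branches {R1, I2, I3, R7, L3, R9} → V_7 = 30.32+38.65j
Source currents: i(V1)=-1.123+2.234j, i(V2)=-0.7250+2.072j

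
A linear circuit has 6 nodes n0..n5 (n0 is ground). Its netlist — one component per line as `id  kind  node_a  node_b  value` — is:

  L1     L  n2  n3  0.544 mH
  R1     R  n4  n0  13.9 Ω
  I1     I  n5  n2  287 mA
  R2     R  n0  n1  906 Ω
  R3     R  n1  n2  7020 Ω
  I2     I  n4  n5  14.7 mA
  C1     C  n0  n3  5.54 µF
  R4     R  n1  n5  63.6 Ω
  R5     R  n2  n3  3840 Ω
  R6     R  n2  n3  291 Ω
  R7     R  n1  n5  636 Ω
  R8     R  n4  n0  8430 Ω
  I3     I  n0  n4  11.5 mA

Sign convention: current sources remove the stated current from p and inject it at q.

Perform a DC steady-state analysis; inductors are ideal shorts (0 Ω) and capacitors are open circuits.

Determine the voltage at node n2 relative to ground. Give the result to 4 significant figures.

2028 V

MNA unknowns: 5 node voltages V₁..V_5 plus 1 source current (L1)
L1: row V2−V3=0, i_L1 at 2,3
R1: Y=0.07194 on G[4,0]
I1: z[5]−=0.287, z[2]+=0.287
R2: Y=0.001104 on G[0,1]
R3: Y=0.0001425 on G[1,2]
I2: z[4]−=0.0147, z[5]+=0.0147
C1: Y=0.000 on G[0,3]
R4: Y=0.01572 on G[1,5]
R5: Y=0.0002604 on G[2,3]
R6: Y=0.003436 on G[2,3]
R7: Y=0.001572 on G[1,5]
R8: Y=0.0001186 on G[4,0]
I3: z[0]−=0.0115, z[4]+=0.0115
solve → V1=13.32, V2=2028, V3=2028, V4=-0.04441, V5=-2.426
aux → i_L1=0.000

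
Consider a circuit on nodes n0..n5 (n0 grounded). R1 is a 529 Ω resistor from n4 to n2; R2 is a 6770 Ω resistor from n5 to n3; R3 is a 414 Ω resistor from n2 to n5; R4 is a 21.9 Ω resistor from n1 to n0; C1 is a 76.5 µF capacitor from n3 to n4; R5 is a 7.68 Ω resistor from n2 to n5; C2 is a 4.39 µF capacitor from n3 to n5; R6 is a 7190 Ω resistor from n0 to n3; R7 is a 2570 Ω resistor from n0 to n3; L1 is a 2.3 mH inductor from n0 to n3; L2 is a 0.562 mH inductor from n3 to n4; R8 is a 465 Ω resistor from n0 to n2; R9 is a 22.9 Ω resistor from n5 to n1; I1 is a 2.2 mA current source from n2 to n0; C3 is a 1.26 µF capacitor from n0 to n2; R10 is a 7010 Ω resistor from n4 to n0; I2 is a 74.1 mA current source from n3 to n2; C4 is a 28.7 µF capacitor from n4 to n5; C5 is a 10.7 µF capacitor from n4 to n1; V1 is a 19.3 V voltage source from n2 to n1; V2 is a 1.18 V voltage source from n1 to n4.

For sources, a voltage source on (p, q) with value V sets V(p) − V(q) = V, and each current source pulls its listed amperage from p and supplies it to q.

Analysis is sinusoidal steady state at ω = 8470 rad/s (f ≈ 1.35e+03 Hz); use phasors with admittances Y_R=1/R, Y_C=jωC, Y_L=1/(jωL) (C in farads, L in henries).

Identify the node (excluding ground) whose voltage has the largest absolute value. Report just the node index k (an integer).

2

MNA unknowns: 5 node voltages V₁..V_5 plus 2 source currents (V1, V2)
R1: Y=0.001890+0.000j on G[4,2]
R2: Y=0.0001477+0.000j on G[5,3]
R3: Y=0.002415+0.000j on G[2,5]
R4: Y=0.04566+0.000j on G[1,0]
C1: Y=0.000+0.6480j on G[3,4]
R5: Y=0.1302+0.000j on G[2,5]
C2: Y=0.000+0.03718j on G[3,5]
R6: Y=0.0001391+0.000j on G[0,3]
R7: Y=0.0003891+0.000j on G[0,3]
L1: Y=0.000-0.05133j on G[0,3]
L2: Y=0.000-0.2101j on G[3,4]
R8: Y=0.002151+0.000j on G[0,2]
R9: Y=0.04367+0.000j on G[5,1]
I1: z[2]−=0.0022, z[0]+=0.0022
C3: Y=0.000+0.01067j on G[0,2]
R10: Y=0.0001427+0.000j on G[4,0]
I2: z[3]−=0.0741, z[2]+=0.0741
C4: Y=0.000+0.2431j on G[4,5]
C5: Y=0.000+0.09063j on G[4,1]
V1: row V2−V1=19.3, i_V1 at 2,1
V2: row V1−V4=1.18, i_V2 at 1,4
solve → V1=2.391-2.903j, V2=21.69-2.903j, V3=1.759-3.703j, V4=1.211-2.903j, V5=5.763-10.02j
aux → i_V1=-2.157-1.169j, i_V2=-2.119-1.454j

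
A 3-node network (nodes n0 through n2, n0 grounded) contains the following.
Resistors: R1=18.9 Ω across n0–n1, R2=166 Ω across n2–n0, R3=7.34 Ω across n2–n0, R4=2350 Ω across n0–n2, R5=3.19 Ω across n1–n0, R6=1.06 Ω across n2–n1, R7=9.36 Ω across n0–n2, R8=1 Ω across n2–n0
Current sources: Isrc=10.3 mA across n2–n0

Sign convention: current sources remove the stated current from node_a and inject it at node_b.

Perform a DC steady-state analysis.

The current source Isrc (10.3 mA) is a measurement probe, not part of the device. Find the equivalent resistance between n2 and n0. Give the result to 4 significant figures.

R_eq = 0.6608 Ω

MNA unknowns: 2 node voltages V₁..V_2
R1: Y=0.05291 on G[0,1]
R2: Y=0.006024 on G[2,0]
R3: Y=0.1362 on G[2,0]
R4: Y=0.0004255 on G[0,2]
R5: Y=0.3135 on G[1,0]
R6: Y=0.9434 on G[2,1]
R7: Y=0.1068 on G[0,2]
R8: Y=1.000 on G[2,0]
Isrc: z[2]−=0.0103, z[0]+=0.0103
solve → V1=-0.004902, V2=-0.006806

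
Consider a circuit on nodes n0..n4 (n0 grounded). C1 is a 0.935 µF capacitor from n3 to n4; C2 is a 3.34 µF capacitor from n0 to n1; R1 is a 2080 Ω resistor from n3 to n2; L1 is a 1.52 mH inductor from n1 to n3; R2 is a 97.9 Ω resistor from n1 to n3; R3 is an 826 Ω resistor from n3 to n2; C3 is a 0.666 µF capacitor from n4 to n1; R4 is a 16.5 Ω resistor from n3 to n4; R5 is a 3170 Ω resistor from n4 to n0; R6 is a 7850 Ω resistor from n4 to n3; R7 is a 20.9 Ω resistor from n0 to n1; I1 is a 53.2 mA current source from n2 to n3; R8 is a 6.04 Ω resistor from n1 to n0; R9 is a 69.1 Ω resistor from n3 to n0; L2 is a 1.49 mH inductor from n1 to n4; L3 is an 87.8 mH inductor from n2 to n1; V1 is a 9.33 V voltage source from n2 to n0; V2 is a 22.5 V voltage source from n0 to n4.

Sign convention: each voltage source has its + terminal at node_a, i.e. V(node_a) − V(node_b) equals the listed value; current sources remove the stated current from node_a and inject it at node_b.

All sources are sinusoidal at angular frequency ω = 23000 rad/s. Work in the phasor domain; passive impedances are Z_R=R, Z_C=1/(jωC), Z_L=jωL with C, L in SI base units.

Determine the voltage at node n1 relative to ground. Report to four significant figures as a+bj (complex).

-0.9359+2.973j V

MNA unknowns: 4 node voltages V₁..V_4 plus 2 source currents (V1, V2)
C1: Y=0.000+0.02150j on G[3,4]
C2: Y=0.000+0.07682j on G[0,1]
R1: Y=0.0004808+0.000j on G[3,2]
L1: Y=0.000-0.02860j on G[1,3]
R2: Y=0.01021+0.000j on G[1,3]
R3: Y=0.001211+0.000j on G[3,2]
C3: Y=0.000+0.01532j on G[4,1]
R4: Y=0.06061+0.000j on G[3,4]
R5: Y=0.0003155+0.000j on G[4,0]
R6: Y=0.0001274+0.000j on G[4,3]
R7: Y=0.04785+0.000j on G[0,1]
I1: z[2]−=0.0532, z[3]+=0.0532
R8: Y=0.1656+0.000j on G[1,0]
R9: Y=0.01447+0.000j on G[3,0]
L2: Y=0.000-0.02918j on G[1,4]
L3: Y=0.000-0.0004952j on G[2,1]
V1: row V2−V0=9.33, i_V1 at 2,0
V2: row V0−V4=22.5, i_V2 at 0,4
solve → V1=-0.9359+2.973j, V2=9.330+0.000j, V3=-13.54-6.002j, V4=-22.50+0.000j
aux → i_V1=-0.09041-0.005068j, i_V2=-0.7216+0.4707j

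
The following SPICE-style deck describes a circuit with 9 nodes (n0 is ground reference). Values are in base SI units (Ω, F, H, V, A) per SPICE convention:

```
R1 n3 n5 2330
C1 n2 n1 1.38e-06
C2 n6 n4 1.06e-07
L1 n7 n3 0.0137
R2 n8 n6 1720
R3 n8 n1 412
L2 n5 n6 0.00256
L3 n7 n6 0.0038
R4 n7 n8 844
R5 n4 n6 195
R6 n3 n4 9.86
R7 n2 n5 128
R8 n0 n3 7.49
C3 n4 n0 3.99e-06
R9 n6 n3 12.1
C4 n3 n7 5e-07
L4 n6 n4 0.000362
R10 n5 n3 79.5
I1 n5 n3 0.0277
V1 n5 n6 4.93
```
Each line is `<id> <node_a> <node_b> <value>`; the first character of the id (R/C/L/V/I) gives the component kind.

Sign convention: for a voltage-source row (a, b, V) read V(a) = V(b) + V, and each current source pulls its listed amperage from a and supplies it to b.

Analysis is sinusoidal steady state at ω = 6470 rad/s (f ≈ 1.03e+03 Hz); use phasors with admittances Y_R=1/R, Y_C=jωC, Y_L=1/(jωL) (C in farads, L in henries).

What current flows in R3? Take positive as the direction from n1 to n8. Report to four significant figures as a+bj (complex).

Apply KCL at each of the 8 non-ground nodes and solve the resulting linear system.
Node n1: branches {C1, R3} → V_1 = 3.914+0.4963j
Node n2: branches {C1, R7} → V_2 = 3.960+0.006355j
Node n3: branches {R1, L1, R6, R8, R9, C4, R10, I1} → V_3 = 0.03377+0.07956j
Node n4: branches {C2, R5, R6, C3, L4} → V_4 = -0.4115+0.1747j
Node n5: branches {R1, L2, R7, R10, I1, V1} → V_5 = 4.519+0.05814j
Node n6: branches {C2, R2, L2, L3, R5, R9, L4, V1} → V_6 = -0.4106+0.05814j
Node n7: branches {L1, L3, R4, C4} → V_7 = -0.3422+0.1214j
Node n8: branches {R2, R3, R4} → V_8 = 2.112+0.3296j
Source currents: i(V1)=-0.09042+0.2975j

0.004374+0.0004046j A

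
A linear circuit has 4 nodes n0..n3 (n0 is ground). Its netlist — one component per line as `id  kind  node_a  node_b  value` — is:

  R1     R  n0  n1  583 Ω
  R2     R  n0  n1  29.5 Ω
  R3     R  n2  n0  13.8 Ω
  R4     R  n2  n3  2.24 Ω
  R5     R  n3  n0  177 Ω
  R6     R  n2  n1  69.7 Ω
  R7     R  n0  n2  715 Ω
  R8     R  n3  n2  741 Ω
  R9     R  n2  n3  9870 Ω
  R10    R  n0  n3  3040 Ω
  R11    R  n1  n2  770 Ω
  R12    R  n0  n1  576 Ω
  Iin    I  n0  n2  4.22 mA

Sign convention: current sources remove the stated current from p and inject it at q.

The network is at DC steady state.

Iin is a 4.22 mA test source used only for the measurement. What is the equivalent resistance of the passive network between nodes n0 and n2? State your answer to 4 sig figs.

R_eq = 11.01 Ω

MNA unknowns: 3 node voltages V₁..V_3
R1: Y=0.001715 on G[0,1]
R2: Y=0.03390 on G[0,1]
R3: Y=0.07246 on G[2,0]
R4: Y=0.4464 on G[2,3]
R5: Y=0.005650 on G[3,0]
R6: Y=0.01435 on G[2,1]
R7: Y=0.001399 on G[0,2]
R8: Y=0.001350 on G[3,2]
R9: Y=0.0001013 on G[2,3]
R10: Y=0.0003289 on G[0,3]
R11: Y=0.001299 on G[1,2]
R12: Y=0.001736 on G[0,1]
Iin: z[0]−=0.00422, z[2]+=0.00422
solve → V1=0.01372, V2=0.04648, V3=0.04587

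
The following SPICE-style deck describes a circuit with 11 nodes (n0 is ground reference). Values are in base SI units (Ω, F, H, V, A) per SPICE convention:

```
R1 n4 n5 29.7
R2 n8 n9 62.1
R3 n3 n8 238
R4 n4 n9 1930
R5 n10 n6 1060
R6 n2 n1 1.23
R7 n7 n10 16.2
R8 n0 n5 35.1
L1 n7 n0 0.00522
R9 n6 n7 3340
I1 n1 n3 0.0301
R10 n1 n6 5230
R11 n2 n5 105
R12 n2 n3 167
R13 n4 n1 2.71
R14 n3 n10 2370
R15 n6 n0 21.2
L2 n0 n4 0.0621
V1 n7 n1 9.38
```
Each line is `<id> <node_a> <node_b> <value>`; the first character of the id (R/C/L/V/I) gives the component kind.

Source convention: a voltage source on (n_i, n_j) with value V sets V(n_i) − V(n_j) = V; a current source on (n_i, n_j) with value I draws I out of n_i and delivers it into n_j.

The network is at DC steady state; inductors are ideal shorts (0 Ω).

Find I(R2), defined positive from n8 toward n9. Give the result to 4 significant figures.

Apply KCL at each of the 10 non-ground nodes and solve the resulting linear system.
Node n1: branches {R6, I1, R10, R13, V1} → V_1 = -9.380
Node n2: branches {R6, R11, R12} → V_2 = -9.245
Node n3: branches {R3, I1, R12, R14} → V_3 = -3.685
Node n4: branches {R1, R4, R13, L2} → V_4 = 0.000
Node n5: branches {R1, R8, R11} → V_5 = -1.228
Node n6: branches {R5, R9, R10, R15} → V_6 = -0.03739
Node n7: branches {R7, L1, R9, V1} → V_7 = 0.000
Node n8: branches {R2, R3} → V_8 = -3.291
Node n9: branches {R2, R4} → V_9 = -3.189
Node n10: branches {R5, R7, R14} → V_10 = -0.02520
Source currents: i(L1)=3.541, i(L2)=3.504, i(V1)=-3.543

-0.001652 A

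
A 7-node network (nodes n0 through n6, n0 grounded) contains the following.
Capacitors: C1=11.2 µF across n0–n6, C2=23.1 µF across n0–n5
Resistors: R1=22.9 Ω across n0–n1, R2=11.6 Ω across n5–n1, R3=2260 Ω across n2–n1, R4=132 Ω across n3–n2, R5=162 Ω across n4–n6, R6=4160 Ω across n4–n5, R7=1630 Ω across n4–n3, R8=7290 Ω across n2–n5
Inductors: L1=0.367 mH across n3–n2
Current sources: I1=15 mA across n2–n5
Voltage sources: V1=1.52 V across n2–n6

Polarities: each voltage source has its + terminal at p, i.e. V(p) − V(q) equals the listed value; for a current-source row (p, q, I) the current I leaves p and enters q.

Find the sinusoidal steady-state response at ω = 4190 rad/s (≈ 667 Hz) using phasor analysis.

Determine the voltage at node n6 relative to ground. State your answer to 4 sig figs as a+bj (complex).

Apply KCL at each of the 6 non-ground nodes and solve the resulting linear system.
Node n1: branches {R1, R2, R3} → V_1 = 0.03646-0.09645j
Node n2: branches {R3, R4, L1, I1, R8, V1} → V_2 = 1.512+0.3382j
Node n3: branches {R4, L1, R7} → V_3 = 1.512+0.3369j
Node n4: branches {R5, R6, R7} → V_4 = 0.1267+0.3215j
Node n5: branches {R2, R6, I1, C2, R8} → V_5 = 0.04736-0.1475j
Node n6: branches {C1, R5, V1} → V_6 = -0.007921+0.3382j
Source currents: i(V1)=-0.01670-0.0002684j

-0.007921+0.3382j V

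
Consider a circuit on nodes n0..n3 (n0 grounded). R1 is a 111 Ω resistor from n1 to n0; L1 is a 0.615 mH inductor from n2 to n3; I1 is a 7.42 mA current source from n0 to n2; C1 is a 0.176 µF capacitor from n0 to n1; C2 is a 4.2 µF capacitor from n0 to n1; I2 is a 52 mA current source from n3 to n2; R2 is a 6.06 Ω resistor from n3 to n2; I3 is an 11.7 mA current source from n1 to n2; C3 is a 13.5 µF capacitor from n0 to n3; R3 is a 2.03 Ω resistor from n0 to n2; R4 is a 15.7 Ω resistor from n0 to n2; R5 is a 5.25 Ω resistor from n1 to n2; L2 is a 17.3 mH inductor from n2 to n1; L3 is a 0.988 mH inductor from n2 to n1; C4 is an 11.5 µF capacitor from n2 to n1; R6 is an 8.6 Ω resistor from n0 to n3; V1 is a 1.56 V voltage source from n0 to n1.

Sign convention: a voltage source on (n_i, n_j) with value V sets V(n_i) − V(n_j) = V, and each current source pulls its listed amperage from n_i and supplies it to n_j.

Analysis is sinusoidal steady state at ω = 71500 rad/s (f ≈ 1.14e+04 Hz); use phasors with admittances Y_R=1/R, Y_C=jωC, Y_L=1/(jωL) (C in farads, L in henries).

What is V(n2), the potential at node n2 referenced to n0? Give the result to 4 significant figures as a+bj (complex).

-0.8207-0.6405j V

Apply KCL at each of the 3 non-ground nodes and solve the resulting linear system.
Node n1: branches {R1, C1, C2, I3, R5, L2, L3, C4, V1} → V_1 = -1.560+0.000j
Node n2: branches {L1, I1, I2, R2, I3, R3, R4, R5, L2, L3, C4} → V_2 = -0.8207-0.6405j
Node n3: branches {L1, I2, R2, C3, R6} → V_3 = -0.1435+0.1715j
Source currents: i(V1)=-0.6602-0.9630j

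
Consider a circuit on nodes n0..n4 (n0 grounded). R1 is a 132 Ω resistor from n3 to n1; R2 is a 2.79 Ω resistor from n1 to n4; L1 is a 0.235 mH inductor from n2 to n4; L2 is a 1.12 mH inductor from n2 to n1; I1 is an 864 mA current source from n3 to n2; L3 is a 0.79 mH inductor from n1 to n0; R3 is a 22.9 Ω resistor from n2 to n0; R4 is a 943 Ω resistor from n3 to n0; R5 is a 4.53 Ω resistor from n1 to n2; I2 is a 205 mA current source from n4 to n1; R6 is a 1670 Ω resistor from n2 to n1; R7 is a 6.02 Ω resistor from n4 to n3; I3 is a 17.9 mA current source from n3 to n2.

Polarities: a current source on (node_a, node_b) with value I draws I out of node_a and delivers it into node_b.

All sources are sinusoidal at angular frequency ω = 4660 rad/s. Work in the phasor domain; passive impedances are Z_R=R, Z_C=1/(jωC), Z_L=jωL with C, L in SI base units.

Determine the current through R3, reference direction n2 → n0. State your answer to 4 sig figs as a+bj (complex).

-0.008988+0.02245j A

Apply KCL at each of the 4 non-ground nodes and solve the resulting linear system.
Node n1: branches {R1, R2, L2, L3, R5, I2, R6} → V_1 = 0.08104+0.05427j
Node n2: branches {L1, L2, I1, R3, R5, R6, I3} → V_2 = -0.2058+0.5141j
Node n3: branches {R1, I1, R4, R7, I3} → V_3 = -5.425-0.4108j
Node n4: branches {R2, L1, I2, R7} → V_4 = -0.4020-0.4346j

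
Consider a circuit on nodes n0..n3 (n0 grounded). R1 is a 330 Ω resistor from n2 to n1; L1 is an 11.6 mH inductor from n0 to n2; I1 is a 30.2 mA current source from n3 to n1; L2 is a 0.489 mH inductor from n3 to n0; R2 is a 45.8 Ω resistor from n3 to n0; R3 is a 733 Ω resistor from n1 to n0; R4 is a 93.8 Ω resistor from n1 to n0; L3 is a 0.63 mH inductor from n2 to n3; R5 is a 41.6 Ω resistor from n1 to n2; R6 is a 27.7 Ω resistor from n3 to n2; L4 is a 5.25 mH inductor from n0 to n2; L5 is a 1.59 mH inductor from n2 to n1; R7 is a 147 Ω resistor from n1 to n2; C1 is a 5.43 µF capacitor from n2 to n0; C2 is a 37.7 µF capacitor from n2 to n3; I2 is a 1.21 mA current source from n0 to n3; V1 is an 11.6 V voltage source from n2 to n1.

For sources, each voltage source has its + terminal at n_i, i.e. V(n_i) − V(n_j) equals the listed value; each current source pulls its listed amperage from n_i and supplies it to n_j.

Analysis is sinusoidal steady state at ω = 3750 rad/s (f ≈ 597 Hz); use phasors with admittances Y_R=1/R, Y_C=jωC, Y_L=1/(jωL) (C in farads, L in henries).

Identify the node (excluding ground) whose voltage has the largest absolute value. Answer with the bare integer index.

MNA unknowns: 3 node voltages V₁..V_3 plus 1 source current (V1)
R1: Y=0.003030+0.000j on G[2,1]
L1: Y=0.000-0.02299j on G[0,2]
I1: z[3]−=0.0302, z[1]+=0.0302
L2: Y=0.000-0.5453j on G[3,0]
R2: Y=0.02183+0.000j on G[3,0]
R3: Y=0.001364+0.000j on G[1,0]
R4: Y=0.01066+0.000j on G[1,0]
L3: Y=0.000-0.4233j on G[2,3]
R5: Y=0.02404+0.000j on G[1,2]
R6: Y=0.03610+0.000j on G[3,2]
L4: Y=0.000-0.05079j on G[0,2]
L5: Y=0.000-0.1677j on G[2,1]
R7: Y=0.006803+0.000j on G[1,2]
C1: Y=0.000+0.02036j on G[2,0]
C2: Y=0.000+0.1414j on G[2,3]
I2: z[0]−=0.00121, z[3]+=0.00121
V1: row V2−V1=11.6, i_V1 at 2,1
solve → V1=-11.51+0.6561j, V2=0.08516+0.6561j, V3=0.01379+0.1913j
aux → i_V1=-0.5616+1.953j

1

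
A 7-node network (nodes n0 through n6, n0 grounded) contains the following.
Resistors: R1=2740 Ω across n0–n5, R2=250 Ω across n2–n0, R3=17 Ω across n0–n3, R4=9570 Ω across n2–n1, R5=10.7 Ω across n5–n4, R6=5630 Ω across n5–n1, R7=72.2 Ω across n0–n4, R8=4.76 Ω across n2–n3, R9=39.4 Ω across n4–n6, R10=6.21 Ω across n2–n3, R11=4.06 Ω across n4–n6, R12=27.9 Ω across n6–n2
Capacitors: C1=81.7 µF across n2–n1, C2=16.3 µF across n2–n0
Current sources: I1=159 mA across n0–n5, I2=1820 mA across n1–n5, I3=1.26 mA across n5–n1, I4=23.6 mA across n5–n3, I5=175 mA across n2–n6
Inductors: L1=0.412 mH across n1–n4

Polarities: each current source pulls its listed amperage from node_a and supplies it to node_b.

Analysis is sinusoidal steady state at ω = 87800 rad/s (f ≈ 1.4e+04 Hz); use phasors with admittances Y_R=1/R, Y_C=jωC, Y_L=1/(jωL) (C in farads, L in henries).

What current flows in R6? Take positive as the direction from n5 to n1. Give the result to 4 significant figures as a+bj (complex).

0.009649+0.003532j A

MNA unknowns: 6 node voltages V₁..V_6
R1: Y=0.0003650+0.000j on G[0,5]
R2: Y=0.004000+0.000j on G[2,0]
R3: Y=0.05882+0.000j on G[0,3]
C1: Y=0.000+7.173j on G[2,1]
R4: Y=0.0001045+0.000j on G[2,1]
I1: z[0]−=0.159, z[5]+=0.159
I2: z[1]−=1.82, z[5]+=1.82
R5: Y=0.09346+0.000j on G[5,4]
R6: Y=0.0001776+0.000j on G[5,1]
C2: Y=0.000+1.431j on G[2,0]
R7: Y=0.01385+0.000j on G[0,4]
I3: z[5]−=0.00126, z[1]+=0.00126
R8: Y=0.2101+0.000j on G[2,3]
I4: z[5]−=0.0236, z[3]+=0.0236
L1: Y=0.000-0.02764j on G[1,4]
R9: Y=0.02538+0.000j on G[4,6]
R10: Y=0.1610+0.000j on G[2,3]
R11: Y=0.2463+0.000j on G[4,6]
R12: Y=0.03584+0.000j on G[6,2]
I5: z[2]−=0.175, z[6]+=0.175
solve → V1=-0.3405+0.3951j, V2=-0.2110+0.2200j, V3=-0.1272+0.1899j, V4=33.39+20.40j, V5=53.98+20.28j, V6=30.04+18.05j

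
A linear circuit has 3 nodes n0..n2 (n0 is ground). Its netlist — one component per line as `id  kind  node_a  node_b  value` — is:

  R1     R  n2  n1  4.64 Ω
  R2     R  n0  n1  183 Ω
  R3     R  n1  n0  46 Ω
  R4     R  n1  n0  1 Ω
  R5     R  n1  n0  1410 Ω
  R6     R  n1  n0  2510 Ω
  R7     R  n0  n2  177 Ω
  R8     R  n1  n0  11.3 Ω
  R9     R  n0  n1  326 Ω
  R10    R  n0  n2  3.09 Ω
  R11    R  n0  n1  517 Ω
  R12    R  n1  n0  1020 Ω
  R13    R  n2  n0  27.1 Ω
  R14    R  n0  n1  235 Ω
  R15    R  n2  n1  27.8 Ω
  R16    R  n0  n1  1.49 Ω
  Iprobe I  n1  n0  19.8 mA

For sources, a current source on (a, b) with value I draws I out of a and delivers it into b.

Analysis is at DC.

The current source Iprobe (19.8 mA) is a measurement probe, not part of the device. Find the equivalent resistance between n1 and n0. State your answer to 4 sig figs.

Apply KCL at each of the 2 non-ground nodes and solve the resulting linear system.
Node n1: branches {R1, R2, R3, R4, R5, R6, R8, R9, R11, R12, R14, R15, R16, Iprobe} → V_1 = -0.01017
Node n2: branches {R1, R7, R10, R13, R15} → V_2 = -0.004140

R_eq = 0.5135 Ω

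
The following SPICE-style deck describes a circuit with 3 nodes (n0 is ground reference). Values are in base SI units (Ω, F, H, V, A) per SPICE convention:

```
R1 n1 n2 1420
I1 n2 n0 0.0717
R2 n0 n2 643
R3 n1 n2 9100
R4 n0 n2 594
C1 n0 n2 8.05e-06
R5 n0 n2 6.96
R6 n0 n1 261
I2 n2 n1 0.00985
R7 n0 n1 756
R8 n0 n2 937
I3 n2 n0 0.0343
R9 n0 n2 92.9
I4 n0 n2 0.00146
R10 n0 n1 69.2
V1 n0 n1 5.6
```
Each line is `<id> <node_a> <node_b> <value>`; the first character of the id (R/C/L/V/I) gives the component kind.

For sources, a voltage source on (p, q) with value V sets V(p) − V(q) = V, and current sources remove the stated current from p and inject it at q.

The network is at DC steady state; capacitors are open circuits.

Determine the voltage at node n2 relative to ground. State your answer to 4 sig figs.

-0.7455 V

Apply KCL at each of the 2 non-ground nodes and solve the resulting linear system.
Node n1: branches {R1, R3, R6, I2, R7, R10, V1} → V_1 = -5.600
Node n2: branches {R1, I1, R2, R3, R4, C1, R5, I2, R8, I3, R9, I4} → V_2 = -0.7455
Source currents: i(V1)=-0.1236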